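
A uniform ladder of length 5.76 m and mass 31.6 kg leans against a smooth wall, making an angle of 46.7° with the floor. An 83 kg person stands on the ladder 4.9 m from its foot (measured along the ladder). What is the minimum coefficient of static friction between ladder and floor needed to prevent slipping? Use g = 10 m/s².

Choose the foot of the ladder as the axis so the floor normal and friction both act there and drop out.
Ladder weight 31.6×10 = 316 N acts at 2.88 m along the ladder; its horizontal arm is 2.88·cos46.7° = 1.975 m → τ = 624.1 N·m clockwise.
Person: 83×10 = 830 N at 4.9 m → arm 3.361 m → τ = 2790 N·m clockwise.
Wall normal N acts horizontally at the top; its moment arm is the height L sinθ = 5.76·sin46.7° = 4.192 m, counterclockwise.
Στ = 0 ⇒ N × 4.192 = 3414 ⇒ N = 814.4 N.
ΣFx = 0 ⇒ f = N_wall = 814.4 N. ΣFy = 0 ⇒ N_floor = 1146 N.
μ_min = f / N_floor = 814.4 / 1146 = 0.711.

μ_min ≈ 0.711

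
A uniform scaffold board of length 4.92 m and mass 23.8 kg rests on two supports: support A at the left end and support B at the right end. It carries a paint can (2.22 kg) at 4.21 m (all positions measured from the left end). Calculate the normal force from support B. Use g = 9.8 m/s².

Choose support A as the axis so its reaction then has zero moment arm.
Beam weight: 23.8 × 9.8 = 233.2 N down at 2.46 m → arm 2.46 m, τ = 233.2 × 2.46 = 573.7 N·m clockwise.
Paint can: 2.22 × 9.8 = 21.76 N down at 4.21 m → arm 4.21 m, τ = 21.76 × 4.21 = 91.61 N·m clockwise.
Net load moment about support A = 665.3 N·m clockwise.
Reaction R at support B is upward at 4.92 m, arm 4.92 m → moment R × 4.92 counterclockwise.
Στ = 0 ⇒ R × 4.92 = 665.3 ⇒ R = 135 N.

R_B ≈ 135 N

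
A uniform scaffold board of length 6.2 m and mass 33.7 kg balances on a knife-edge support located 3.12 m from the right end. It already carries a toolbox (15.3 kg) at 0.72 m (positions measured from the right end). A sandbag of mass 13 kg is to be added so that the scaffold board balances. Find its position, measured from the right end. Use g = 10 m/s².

x ≈ 6 m from the right end

Choose the knife-edge support (at 3.12 m from the right end) as the axis so the support reaction has zero arm there.
Beam weight: 33.7 × 10 = 337 N down at 3.1 m → arm 0.02 m, τ = 337 × 0.02 = 6.74 N·m clockwise.
Toolbox: 15.3 × 10 = 153 N down at 0.72 m → arm 2.4 m, τ = 153 × 2.4 = 367.2 N·m clockwise.
Net moment of existing loads = 373.9 N·m clockwise.
The sandbag weighs 13 × 10 = 130 N and must supply an equal counterclockwise moment, so its lever arm about the knife-edge support is 373.9 / 130 = 2.88 m.
That puts it at 3.12 + 2.88 = 6 m from the right end.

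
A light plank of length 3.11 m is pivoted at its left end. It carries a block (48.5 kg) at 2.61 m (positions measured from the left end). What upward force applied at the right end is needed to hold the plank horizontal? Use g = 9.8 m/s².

Choose the left end as the axis so the unknown pivot reaction has zero arm there.
Block: 48.5 × 9.8 = 475.3 N down at 2.61 m → arm 2.61 m, τ = 475.3 × 2.61 = 1241 N·m clockwise.
Net moment of the loads = 1241 N·m clockwise.
The upward force F acts at the right end, arm 3.11 m, giving F × 3.11 counterclockwise.
Balancing moments: F × 3.11 = 1241, giving F = 1241 / 3.11 = 399 N.

F ≈ 399 N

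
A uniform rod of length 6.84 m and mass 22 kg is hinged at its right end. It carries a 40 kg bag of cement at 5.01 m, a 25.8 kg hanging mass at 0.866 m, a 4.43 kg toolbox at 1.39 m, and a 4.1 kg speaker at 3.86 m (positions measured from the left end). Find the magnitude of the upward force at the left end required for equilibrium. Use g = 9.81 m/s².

Choose the right end as the axis so the unknown pivot reaction has zero arm there.
Beam weight: 22 × 9.81 = 215.8 N down at 3.42 m → arm 3.42 m, τ = 215.8 × 3.42 = 738 N·m counterclockwise.
Bag of cement: 40 × 9.81 = 392.4 N down at 5.01 m → arm 1.83 m, τ = 392.4 × 1.83 = 718.1 N·m counterclockwise.
Hanging mass: 25.8 × 9.81 = 253.1 N down at 0.866 m → arm 5.974 m, τ = 253.1 × 5.974 = 1512 N·m counterclockwise.
Toolbox: 4.43 × 9.81 = 43.46 N down at 1.39 m → arm 5.45 m, τ = 43.46 × 5.45 = 236.9 N·m counterclockwise.
Speaker: 4.1 × 9.81 = 40.22 N down at 3.86 m → arm 2.98 m, τ = 40.22 × 2.98 = 119.9 N·m counterclockwise.
Net moment of the loads = 3325 N·m counterclockwise.
The upward force F acts at the left end, arm 6.84 m, giving F × 6.84 clockwise.
For rotational equilibrium, F × 6.84 = 3325, so F = 3325 / 6.84 = 486 N.

F ≈ 486 N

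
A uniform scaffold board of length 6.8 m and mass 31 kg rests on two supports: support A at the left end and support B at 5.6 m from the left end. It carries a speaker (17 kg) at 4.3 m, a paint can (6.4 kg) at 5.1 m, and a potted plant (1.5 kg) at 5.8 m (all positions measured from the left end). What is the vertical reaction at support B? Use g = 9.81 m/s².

About support A:
Beam weight: 31 × 9.81 = 304.1 N down at 3.4 m → arm 3.4 m, τ = 304.1 × 3.4 = 1034 N·m clockwise.
Speaker: 17 × 9.81 = 166.8 N down at 4.3 m → arm 4.3 m, τ = 166.8 × 4.3 = 717.2 N·m clockwise.
Paint can: 6.4 × 9.81 = 62.78 N down at 5.1 m → arm 5.1 m, τ = 62.78 × 5.1 = 320.2 N·m clockwise.
Potted plant: 1.5 × 9.81 = 14.71 N down at 5.8 m → arm 5.8 m, τ = 14.71 × 5.8 = 85.32 N·m clockwise.
Net load moment about support A = 2157 N·m clockwise.
Reaction R at support B is upward at 5.6 m, arm 5.6 m → moment R × 5.6 counterclockwise.
Στ = 0 ⇒ R × 5.6 = 2157 ⇒ R = 385 N.

R_B ≈ 385 N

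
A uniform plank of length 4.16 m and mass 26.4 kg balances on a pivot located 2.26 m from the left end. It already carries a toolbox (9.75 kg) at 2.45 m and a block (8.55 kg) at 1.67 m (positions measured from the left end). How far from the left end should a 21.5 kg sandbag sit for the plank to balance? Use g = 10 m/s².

Taking torques about the pivot (at 2.26 m from the left end):
Beam weight: 26.4 × 10 = 264 N down at 2.08 m → arm 0.18 m, τ = 264 × 0.18 = 47.52 N·m counterclockwise.
Toolbox: 9.75 × 10 = 97.5 N down at 2.45 m → arm 0.19 m, τ = 97.5 × 0.19 = 18.52 N·m clockwise.
Block: 8.55 × 10 = 85.5 N down at 1.67 m → arm 0.59 m, τ = 85.5 × 0.59 = 50.45 N·m counterclockwise.
Net moment of existing loads = 79.45 N·m counterclockwise.
The sandbag weighs 21.5 × 10 = 215 N and must supply an equal clockwise moment, so its lever arm about the pivot is 79.45 / 215 = 0.37 m.
That puts it at 2.26 + 0.37 = 2.63 m from the left end.

x ≈ 2.63 m from the left end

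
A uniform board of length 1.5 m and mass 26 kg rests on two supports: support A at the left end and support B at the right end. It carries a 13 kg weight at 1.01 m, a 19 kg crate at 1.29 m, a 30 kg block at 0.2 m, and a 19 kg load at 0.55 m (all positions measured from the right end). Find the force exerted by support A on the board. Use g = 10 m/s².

Choose support B as the axis so its reaction then has zero moment arm.
Beam weight: 26 × 10 = 260 N down at 0.75 m → arm 0.75 m, τ = 260 × 0.75 = 195 N·m counterclockwise.
Weight: 13 × 10 = 130 N down at 1.01 m → arm 1.01 m, τ = 130 × 1.01 = 131.3 N·m counterclockwise.
Crate: 19 × 10 = 190 N down at 1.29 m → arm 1.29 m, τ = 190 × 1.29 = 245.1 N·m counterclockwise.
Block: 30 × 10 = 300 N down at 0.2 m → arm 0.2 m, τ = 300 × 0.2 = 60 N·m counterclockwise.
Load: 19 × 10 = 190 N down at 0.55 m → arm 0.55 m, τ = 190 × 0.55 = 104.5 N·m counterclockwise.
Net load moment about support B = 735.9 N·m counterclockwise.
Reaction R at support A is upward at 1.5 m, arm 1.5 m → moment R × 1.5 clockwise.
For rotational equilibrium, R × 1.5 = 735.9, so R = 491 N.

R_A ≈ 491 N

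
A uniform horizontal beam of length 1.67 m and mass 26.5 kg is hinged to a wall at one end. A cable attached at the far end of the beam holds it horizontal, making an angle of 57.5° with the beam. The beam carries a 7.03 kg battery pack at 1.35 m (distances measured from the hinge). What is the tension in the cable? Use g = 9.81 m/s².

Take moments about the hinge.
Beam weight: 26.5 × 9.81 = 260 N down at 0.835 m → arm 0.835 m, τ = 260 × 0.835 = 217.1 N·m clockwise.
Battery pack: 7.03 × 9.81 = 68.96 N down at 1.35 m → arm 1.35 m, τ = 68.96 × 1.35 = 93.1 N·m clockwise.
Total clockwise load moment = 310.2 N·m.
The cable tension T acts at 1.67 m; only its component perpendicular to the beam, T sinθ, produces torque. sin 57.5° = 0.8434.
For rotational equilibrium, T × 1.67 × 0.8434 = 310.2, so T = 310.2 / 1.408 = 220 N.

T ≈ 220 N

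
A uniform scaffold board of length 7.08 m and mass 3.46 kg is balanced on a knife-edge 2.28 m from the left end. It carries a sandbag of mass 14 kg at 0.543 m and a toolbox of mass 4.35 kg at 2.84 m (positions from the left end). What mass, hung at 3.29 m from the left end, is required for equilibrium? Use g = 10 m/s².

Choose the knife-edge (at 2.28 m from the left end) as the axis so the support reaction has zero arm there.
Beam weight: 3.46 × 10 = 34.6 N down at 3.54 m → arm 1.26 m, τ = 34.6 × 1.26 = 43.6 N·m clockwise.
Sandbag: 14 × 10 = 140 N down at 0.543 m → arm 1.737 m, τ = 140 × 1.737 = 243.2 N·m counterclockwise.
Toolbox: 4.35 × 10 = 43.5 N down at 2.84 m → arm 0.56 m, τ = 43.5 × 0.56 = 24.36 N·m clockwise.
Net moment of known loads = 175.2 N·m counterclockwise.
An unknown mass m at 3.29 m has arm 1.01 m; its moment is m·g·1.01 clockwise.
Setting net torque to zero: m × 10 × 1.01 = 175.2 → m = 175.2 / (10 × 1.01) = 17.3 kg.

m ≈ 17.3 kg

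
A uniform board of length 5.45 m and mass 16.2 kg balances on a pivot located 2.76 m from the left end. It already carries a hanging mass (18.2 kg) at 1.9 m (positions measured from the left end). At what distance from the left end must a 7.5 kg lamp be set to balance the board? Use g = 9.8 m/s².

Choose the pivot (at 2.76 m from the left end) as the axis so the support reaction has zero arm there.
Beam weight: 16.2 × 9.8 = 158.8 N down at 2.725 m → arm 0.035 m, τ = 158.8 × 0.035 = 5.558 N·m counterclockwise.
Hanging mass: 18.2 × 9.8 = 178.4 N down at 1.9 m → arm 0.86 m, τ = 178.4 × 0.86 = 153.4 N·m counterclockwise.
Net moment of existing loads = 159 N·m counterclockwise.
The lamp weighs 7.5 × 9.8 = 73.5 N and must supply an equal clockwise moment, so its lever arm about the pivot is 159 / 73.5 = 2.16 m.
That puts it at 2.76 + 2.16 = 4.92 m from the left end.

x ≈ 4.92 m from the left end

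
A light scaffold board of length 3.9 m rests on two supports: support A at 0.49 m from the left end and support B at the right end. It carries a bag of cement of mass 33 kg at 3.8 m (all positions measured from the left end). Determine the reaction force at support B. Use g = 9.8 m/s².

R_B ≈ 314 N

Taking torques about support A:
Bag of cement: 33 × 9.8 = 323.4 N down at 3.8 m → arm 3.31 m, τ = 323.4 × 3.31 = 1070 N·m clockwise.
Net load moment about support A = 1070 N·m clockwise.
Reaction R at support B is upward at 3.9 m, arm 3.41 m → moment R × 3.41 counterclockwise.
Setting net torque to zero: R × 3.41 = 1070 → R = 314 N.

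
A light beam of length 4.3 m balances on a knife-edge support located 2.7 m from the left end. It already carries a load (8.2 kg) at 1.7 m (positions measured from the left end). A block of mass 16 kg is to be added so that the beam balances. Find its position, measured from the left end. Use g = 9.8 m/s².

x ≈ 3.21 m from the left end

Take moments about the knife-edge support (at 2.7 m from the left end).
Load: 8.2 × 9.8 = 80.36 N down at 1.7 m → arm 1 m, τ = 80.36 × 1 = 80.36 N·m counterclockwise.
Net moment of existing loads = 80.36 N·m counterclockwise.
The block weighs 16 × 9.8 = 156.8 N and must supply an equal clockwise moment, so its lever arm about the knife-edge support is 80.36 / 156.8 = 0.512 m.
That puts it at 2.7 + 0.512 = 3.21 m from the left end.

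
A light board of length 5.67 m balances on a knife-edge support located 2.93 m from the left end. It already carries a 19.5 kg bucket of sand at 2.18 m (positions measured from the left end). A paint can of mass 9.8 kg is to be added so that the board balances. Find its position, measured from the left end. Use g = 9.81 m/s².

x ≈ 4.42 m from the left end

About the knife-edge support (at 2.93 m from the left end):
Bucket of sand: 19.5 × 9.81 = 191.3 N down at 2.18 m → arm 0.75 m, τ = 191.3 × 0.75 = 143.5 N·m counterclockwise.
Net moment of existing loads = 143.5 N·m counterclockwise.
The paint can weighs 9.8 × 9.81 = 96.14 N and must supply an equal clockwise moment, so its lever arm about the knife-edge support is 143.5 / 96.14 = 1.49 m.
That puts it at 2.93 + 1.49 = 4.42 m from the left end.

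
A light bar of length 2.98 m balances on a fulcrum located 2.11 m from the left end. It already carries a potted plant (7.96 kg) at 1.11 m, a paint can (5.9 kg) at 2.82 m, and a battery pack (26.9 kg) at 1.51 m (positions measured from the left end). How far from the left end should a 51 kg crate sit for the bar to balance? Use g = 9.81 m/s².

Sum moments about the fulcrum (at 2.11 m from the left end) (the support reaction has zero arm there).
Potted plant: 7.96 × 9.81 = 78.09 N down at 1.11 m → arm 1 m, τ = 78.09 × 1 = 78.09 N·m counterclockwise.
Paint can: 5.9 × 9.81 = 57.88 N down at 2.82 m → arm 0.71 m, τ = 57.88 × 0.71 = 41.09 N·m clockwise.
Battery pack: 26.9 × 9.81 = 263.9 N down at 1.51 m → arm 0.6 m, τ = 263.9 × 0.6 = 158.3 N·m counterclockwise.
Net moment of existing loads = 195.3 N·m counterclockwise.
The crate weighs 51 × 9.81 = 500.3 N and must supply an equal clockwise moment, so its lever arm about the fulcrum is 195.3 / 500.3 = 0.39 m.
That puts it at 2.11 + 0.39 = 2.5 m from the left end.

x ≈ 2.5 m from the left end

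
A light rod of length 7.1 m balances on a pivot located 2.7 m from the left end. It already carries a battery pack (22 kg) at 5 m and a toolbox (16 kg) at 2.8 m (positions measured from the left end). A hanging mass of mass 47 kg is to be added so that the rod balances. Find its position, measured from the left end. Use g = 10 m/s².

Taking torques about the pivot (at 2.7 m from the left end):
Battery pack: 22 × 10 = 220 N down at 5 m → arm 2.3 m, τ = 220 × 2.3 = 506 N·m clockwise.
Toolbox: 16 × 10 = 160 N down at 2.8 m → arm 0.1 m, τ = 160 × 0.1 = 16 N·m clockwise.
Net moment of existing loads = 522 N·m clockwise.
The hanging mass weighs 47 × 10 = 470 N and must supply an equal counterclockwise moment, so its lever arm about the pivot is 522 / 470 = 1.11 m.
That puts it at 2.7 − 1.11 = 1.59 m from the left end.

x ≈ 1.59 m from the left end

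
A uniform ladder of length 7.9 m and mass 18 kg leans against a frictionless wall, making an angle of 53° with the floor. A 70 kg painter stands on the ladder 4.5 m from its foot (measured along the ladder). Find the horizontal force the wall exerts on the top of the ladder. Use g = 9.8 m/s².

Taking torques about the foot of the ladder:
Ladder weight 18×9.8 = 176.4 N acts at 3.95 m along the ladder; its horizontal arm is 3.95·cos53° = 2.377 m → τ = 419.3 N·m clockwise.
Painter: 70×9.8 = 686 N at 4.5 m → arm 2.708 m → τ = 1858 N·m clockwise.
Wall normal N acts horizontally at the top; its moment arm is the height L sinθ = 7.9·sin53° = 6.309 m, counterclockwise.
For rotational equilibrium, N × 6.309 = 2277, so N = 361 N.

N_wall ≈ 361 N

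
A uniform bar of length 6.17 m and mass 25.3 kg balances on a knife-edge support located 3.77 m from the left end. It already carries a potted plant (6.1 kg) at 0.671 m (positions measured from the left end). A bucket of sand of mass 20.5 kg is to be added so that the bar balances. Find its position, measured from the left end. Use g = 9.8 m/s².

x ≈ 5.54 m from the left end

Taking torques about the knife-edge support (at 3.77 m from the left end):
Beam weight: 25.3 × 9.8 = 247.9 N down at 3.085 m → arm 0.685 m, τ = 247.9 × 0.685 = 169.8 N·m counterclockwise.
Potted plant: 6.1 × 9.8 = 59.78 N down at 0.671 m → arm 3.099 m, τ = 59.78 × 3.099 = 185.3 N·m counterclockwise.
Net moment of existing loads = 355.1 N·m counterclockwise.
The bucket of sand weighs 20.5 × 9.8 = 200.9 N and must supply an equal clockwise moment, so its lever arm about the knife-edge support is 355.1 / 200.9 = 1.77 m.
That puts it at 3.77 + 1.77 = 5.54 m from the left end.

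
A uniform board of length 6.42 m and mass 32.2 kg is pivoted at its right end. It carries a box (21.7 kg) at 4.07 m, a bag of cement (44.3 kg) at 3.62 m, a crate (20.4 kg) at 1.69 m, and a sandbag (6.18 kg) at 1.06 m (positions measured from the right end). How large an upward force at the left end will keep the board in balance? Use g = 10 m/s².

Taking torques about the right end:
Beam weight: 32.2 × 10 = 322 N down at 3.21 m → arm 3.21 m, τ = 322 × 3.21 = 1034 N·m counterclockwise.
Box: 21.7 × 10 = 217 N down at 4.07 m → arm 4.07 m, τ = 217 × 4.07 = 883.2 N·m counterclockwise.
Bag of cement: 44.3 × 10 = 443 N down at 3.62 m → arm 3.62 m, τ = 443 × 3.62 = 1604 N·m counterclockwise.
Crate: 20.4 × 10 = 204 N down at 1.69 m → arm 1.69 m, τ = 204 × 1.69 = 344.8 N·m counterclockwise.
Sandbag: 6.18 × 10 = 61.8 N down at 1.06 m → arm 1.06 m, τ = 61.8 × 1.06 = 65.51 N·m counterclockwise.
Net moment of the loads = 3932 N·m counterclockwise.
The upward force F acts at the left end, arm 6.42 m, giving F × 6.42 clockwise.
For rotational equilibrium, F × 6.42 = 3932, so F = 3932 / 6.42 = 612 N.

F ≈ 612 N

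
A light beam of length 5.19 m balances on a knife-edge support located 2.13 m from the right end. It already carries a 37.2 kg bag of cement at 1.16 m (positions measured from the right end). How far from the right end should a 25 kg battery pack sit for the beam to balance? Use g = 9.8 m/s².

x ≈ 3.57 m from the right end

Choose the knife-edge support (at 2.13 m from the right end) as the axis so the support reaction has zero arm there.
Bag of cement: 37.2 × 9.8 = 364.6 N down at 1.16 m → arm 0.97 m, τ = 364.6 × 0.97 = 353.7 N·m clockwise.
Net moment of existing loads = 353.7 N·m clockwise.
The battery pack weighs 25 × 9.8 = 245 N and must supply an equal counterclockwise moment, so its lever arm about the knife-edge support is 353.7 / 245 = 1.44 m.
That puts it at 2.13 + 1.44 = 3.57 m from the right end.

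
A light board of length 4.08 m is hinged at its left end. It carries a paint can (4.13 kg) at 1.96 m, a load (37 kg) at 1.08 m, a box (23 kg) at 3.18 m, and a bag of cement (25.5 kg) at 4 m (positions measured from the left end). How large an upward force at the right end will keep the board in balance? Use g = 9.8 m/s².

Sum moments about the left end (the unknown pivot reaction has zero arm there).
Paint can: 4.13 × 9.8 = 40.47 N down at 1.96 m → arm 1.96 m, τ = 40.47 × 1.96 = 79.32 N·m clockwise.
Load: 37 × 9.8 = 362.6 N down at 1.08 m → arm 1.08 m, τ = 362.6 × 1.08 = 391.6 N·m clockwise.
Box: 23 × 9.8 = 225.4 N down at 3.18 m → arm 3.18 m, τ = 225.4 × 3.18 = 716.8 N·m clockwise.
Bag of cement: 25.5 × 9.8 = 249.9 N down at 4 m → arm 4 m, τ = 249.9 × 4 = 999.6 N·m clockwise.
Net moment of the loads = 2187 N·m clockwise.
The upward force F acts at the right end, arm 4.08 m, giving F × 4.08 counterclockwise.
Στ = 0 ⇒ F × 4.08 = 2187 ⇒ F = 2187 / 4.08 = 536 N.

F ≈ 536 N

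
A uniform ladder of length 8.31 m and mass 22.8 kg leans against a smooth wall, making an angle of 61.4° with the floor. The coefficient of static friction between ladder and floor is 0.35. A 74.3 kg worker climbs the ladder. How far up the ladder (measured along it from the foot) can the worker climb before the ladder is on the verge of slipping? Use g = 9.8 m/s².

d ≈ 5.7 m

Choose the foot of the ladder as the axis so the floor normal and friction both act there and drop out.
Ladder weight 22.8×9.8 = 223.4 N acts at 4.155 m along the ladder; its horizontal arm is 4.155·cos61.4° = 1.989 m → τ = 444.3 N·m clockwise.
Worker weight 74.3×9.8 = 728.1 N at distance d → arm d·cos61.4° → τ = 728.1·d·0.4787 clockwise.
Wall normal N at the top has arm L sinθ = 7.296 m counterclockwise, so Στ = 0 gives N·7.296 = 444.3 + 348.5·d.
ΣFy = 0 ⇒ N_floor = 951.5 N, so the maximum friction is μ_s·N_floor = 0.35×951.5 = 333 N. ΣFx = 0 ⇒ N_wall = f, so at the slipping point N = 333 N.
Substituting: 333×7.296 = 444.3 + 348.5·d ⇒ d = (2430 − 444.3) / 348.5 = 5.7 m.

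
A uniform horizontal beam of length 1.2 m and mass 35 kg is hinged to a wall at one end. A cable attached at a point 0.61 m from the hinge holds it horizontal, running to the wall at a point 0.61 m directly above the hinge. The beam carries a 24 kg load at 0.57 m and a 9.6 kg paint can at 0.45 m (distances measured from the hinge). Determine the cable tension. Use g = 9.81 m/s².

Sum moments about the hinge (the unknown hinge reaction has zero arm there).
Beam weight: 35 × 9.81 = 343.4 N down at 0.6 m → arm 0.6 m, τ = 343.4 × 0.6 = 206 N·m clockwise.
Load: 24 × 9.81 = 235.4 N down at 0.57 m → arm 0.57 m, τ = 235.4 × 0.57 = 134.2 N·m clockwise.
Paint can: 9.6 × 9.81 = 94.18 N down at 0.45 m → arm 0.45 m, τ = 94.18 × 0.45 = 42.38 N·m clockwise.
Total clockwise load moment = 382.6 N·m.
The cable tension T acts at 0.61 m; only its component perpendicular to the beam, T sinθ, produces torque. sinθ = h/√(h²+d²) = 0.61/√(0.61²+0.61²) = 0.7071.
Setting net torque to zero: T × 0.61 × 0.7071 = 382.6 → T = 382.6 / 0.4313 = 887 N.

T ≈ 887 N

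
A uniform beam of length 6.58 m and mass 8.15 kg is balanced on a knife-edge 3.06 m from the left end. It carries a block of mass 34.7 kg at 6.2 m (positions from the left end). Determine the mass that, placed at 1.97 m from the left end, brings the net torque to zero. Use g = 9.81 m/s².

m ≈ 102 kg

About the knife-edge (at 3.06 m from the left end):
Beam weight: 8.15 × 9.81 = 79.95 N down at 3.29 m → arm 0.23 m, τ = 79.95 × 0.23 = 18.39 N·m clockwise.
Block: 34.7 × 9.81 = 340.4 N down at 6.2 m → arm 3.14 m, τ = 340.4 × 3.14 = 1069 N·m clockwise.
Net moment of known loads = 1087 N·m clockwise.
An unknown mass m at 1.97 m has arm 1.09 m; its moment is m·g·1.09 counterclockwise.
Στ = 0 ⇒ m × 9.81 × 1.09 = 1087 ⇒ m = 1087 / (9.81 × 1.09) = 102 kg.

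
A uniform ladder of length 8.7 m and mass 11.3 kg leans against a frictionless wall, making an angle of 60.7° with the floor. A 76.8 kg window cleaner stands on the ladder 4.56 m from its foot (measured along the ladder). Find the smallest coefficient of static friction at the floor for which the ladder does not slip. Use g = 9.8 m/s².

μ_min ≈ 0.292

About the foot of the ladder:
Ladder weight 11.3×9.8 = 110.7 N acts at 4.35 m along the ladder; its horizontal arm is 4.35·cos60.7° = 2.129 m → τ = 235.7 N·m clockwise.
Window cleaner: 76.8×9.8 = 752.6 N at 4.56 m → arm 2.232 m → τ = 1680 N·m clockwise.
Wall normal N acts horizontally at the top; its moment arm is the height L sinθ = 8.7·sin60.7° = 7.587 m, counterclockwise.
Balancing moments: N × 7.587 = 1916, giving N = 252.5 N.
ΣFx = 0 ⇒ f = N_wall = 252.5 N. ΣFy = 0 ⇒ N_floor = 863.3 N.
μ_min = f / N_floor = 252.5 / 863.3 = 0.292.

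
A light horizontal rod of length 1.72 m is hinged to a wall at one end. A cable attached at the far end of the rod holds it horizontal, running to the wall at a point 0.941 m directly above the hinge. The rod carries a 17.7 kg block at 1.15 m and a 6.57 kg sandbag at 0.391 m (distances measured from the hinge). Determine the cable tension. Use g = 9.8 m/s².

Choose the hinge as the axis so the unknown hinge reaction has zero arm there.
Block: 17.7 × 9.8 = 173.5 N down at 1.15 m → arm 1.15 m, τ = 173.5 × 1.15 = 199.5 N·m clockwise.
Sandbag: 6.57 × 9.8 = 64.39 N down at 0.391 m → arm 0.391 m, τ = 64.39 × 0.391 = 25.18 N·m clockwise.
Total clockwise load moment = 224.7 N·m.
The cable tension T acts at 1.72 m; only its component perpendicular to the rod, T sinθ, produces torque. sinθ = h/√(h²+d²) = 0.941/√(0.941²+1.72²) = 0.48.
For rotational equilibrium, T × 1.72 × 0.48 = 224.7, so T = 224.7 / 0.8256 = 272 N.

T ≈ 272 N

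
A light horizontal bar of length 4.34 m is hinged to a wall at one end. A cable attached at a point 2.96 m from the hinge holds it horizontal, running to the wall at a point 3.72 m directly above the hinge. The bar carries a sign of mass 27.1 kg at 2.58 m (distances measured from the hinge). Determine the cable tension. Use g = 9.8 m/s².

Taking torques about the hinge:
Sign: 27.1 × 9.8 = 265.6 N down at 2.58 m → arm 2.58 m, τ = 265.6 × 2.58 = 685.2 N·m clockwise.
Total clockwise load moment = 685.2 N·m.
The cable tension T acts at 2.96 m; only its component perpendicular to the bar, T sinθ, produces torque. sinθ = h/√(h²+d²) = 3.72/√(3.72²+2.96²) = 0.7825.
Στ = 0 ⇒ T × 2.96 × 0.7825 = 685.2 ⇒ T = 685.2 / 2.316 = 296 N.

T ≈ 296 N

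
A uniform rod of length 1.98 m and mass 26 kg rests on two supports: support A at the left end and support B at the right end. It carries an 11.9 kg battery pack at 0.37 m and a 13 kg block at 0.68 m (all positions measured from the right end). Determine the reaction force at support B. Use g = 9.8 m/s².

Take moments about support A.
Beam weight: 26 × 9.8 = 254.8 N down at 0.99 m → arm 0.99 m, τ = 254.8 × 0.99 = 252.3 N·m clockwise.
Battery pack: 11.9 × 9.8 = 116.6 N down at 0.37 m → arm 1.61 m, τ = 116.6 × 1.61 = 187.7 N·m clockwise.
Block: 13 × 9.8 = 127.4 N down at 0.68 m → arm 1.3 m, τ = 127.4 × 1.3 = 165.6 N·m clockwise.
Net load moment about support A = 605.6 N·m clockwise.
Reaction R at support B is upward at 0 m, arm 1.98 m → moment R × 1.98 counterclockwise.
Στ = 0 ⇒ R × 1.98 = 605.6 ⇒ R = 306 N.

R_B ≈ 306 N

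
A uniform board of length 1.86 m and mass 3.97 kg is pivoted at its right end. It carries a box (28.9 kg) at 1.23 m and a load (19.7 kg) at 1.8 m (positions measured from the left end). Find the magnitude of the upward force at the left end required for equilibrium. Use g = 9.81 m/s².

Taking torques about the right end:
Beam weight: 3.97 × 9.81 = 38.95 N down at 0.93 m → arm 0.93 m, τ = 38.95 × 0.93 = 36.22 N·m counterclockwise.
Box: 28.9 × 9.81 = 283.5 N down at 1.23 m → arm 0.63 m, τ = 283.5 × 0.63 = 178.6 N·m counterclockwise.
Load: 19.7 × 9.81 = 193.3 N down at 1.8 m → arm 0.06 m, τ = 193.3 × 0.06 = 11.6 N·m counterclockwise.
Net moment of the loads = 226.4 N·m counterclockwise.
The upward force F acts at the left end, arm 1.86 m, giving F × 1.86 clockwise.
Setting net torque to zero: F × 1.86 = 226.4 → F = 226.4 / 1.86 = 122 N.

F ≈ 122 N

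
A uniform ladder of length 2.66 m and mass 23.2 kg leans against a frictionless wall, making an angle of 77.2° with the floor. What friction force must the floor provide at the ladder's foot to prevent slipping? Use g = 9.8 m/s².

f ≈ 25.8 N

Take moments about the foot of the ladder.
Ladder weight 23.2×9.8 = 227.4 N acts at 1.33 m along the ladder; its horizontal arm is 1.33·cos77.2° = 0.2947 m → τ = 67.01 N·m clockwise.
Wall normal N acts horizontally at the top; its moment arm is the height L sinθ = 2.66·sin77.2° = 2.594 m, counterclockwise.
Balancing moments: N × 2.594 = 67.01, giving N = 25.8 N.
ΣFx = 0: friction at the foot balances the wall's push, so f = N_wall = 25.8 N.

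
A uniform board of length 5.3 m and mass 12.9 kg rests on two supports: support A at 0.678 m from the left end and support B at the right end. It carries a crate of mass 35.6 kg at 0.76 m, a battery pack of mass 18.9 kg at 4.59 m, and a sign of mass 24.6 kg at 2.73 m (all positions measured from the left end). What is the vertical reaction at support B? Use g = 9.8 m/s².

R_B ≈ 324 N

Sum moments about support A (its reaction then has zero moment arm).
Beam weight: 12.9 × 9.8 = 126.4 N down at 2.65 m → arm 1.972 m, τ = 126.4 × 1.972 = 249.3 N·m clockwise.
Crate: 35.6 × 9.8 = 348.9 N down at 0.76 m → arm 0.082 m, τ = 348.9 × 0.082 = 28.61 N·m clockwise.
Battery pack: 18.9 × 9.8 = 185.2 N down at 4.59 m → arm 3.912 m, τ = 185.2 × 3.912 = 724.5 N·m clockwise.
Sign: 24.6 × 9.8 = 241.1 N down at 2.73 m → arm 2.052 m, τ = 241.1 × 2.052 = 494.7 N·m clockwise.
Net load moment about support A = 1497 N·m clockwise.
Reaction R at support B is upward at 5.3 m, arm 4.622 m → moment R × 4.622 counterclockwise.
For rotational equilibrium, R × 4.622 = 1497, so R = 324 N.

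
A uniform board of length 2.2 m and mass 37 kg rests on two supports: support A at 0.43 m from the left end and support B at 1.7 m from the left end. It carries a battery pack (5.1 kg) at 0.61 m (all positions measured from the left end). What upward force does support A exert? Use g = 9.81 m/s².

R_A ≈ 214 N

About support B:
Beam weight: 37 × 9.81 = 363 N down at 1.1 m → arm 0.6 m, τ = 363 × 0.6 = 217.8 N·m counterclockwise.
Battery pack: 5.1 × 9.81 = 50.03 N down at 0.61 m → arm 1.09 m, τ = 50.03 × 1.09 = 54.53 N·m counterclockwise.
Net load moment about support B = 272.3 N·m counterclockwise.
Reaction R at support A is upward at 0.43 m, arm 1.27 m → moment R × 1.27 clockwise.
For rotational equilibrium, R × 1.27 = 272.3, so R = 214 N.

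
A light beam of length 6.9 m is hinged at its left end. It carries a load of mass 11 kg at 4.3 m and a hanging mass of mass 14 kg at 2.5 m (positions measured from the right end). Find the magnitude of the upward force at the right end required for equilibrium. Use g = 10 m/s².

About the left end:
Load: 11 × 10 = 110 N down at 4.3 m → arm 2.6 m, τ = 110 × 2.6 = 286 N·m clockwise.
Hanging mass: 14 × 10 = 140 N down at 2.5 m → arm 4.4 m, τ = 140 × 4.4 = 616 N·m clockwise.
Net moment of the loads = 902 N·m clockwise.
The upward force F acts at the right end, arm 6.9 m, giving F × 6.9 counterclockwise.
Στ = 0 ⇒ F × 6.9 = 902 ⇒ F = 902 / 6.9 = 131 N.

F ≈ 131 N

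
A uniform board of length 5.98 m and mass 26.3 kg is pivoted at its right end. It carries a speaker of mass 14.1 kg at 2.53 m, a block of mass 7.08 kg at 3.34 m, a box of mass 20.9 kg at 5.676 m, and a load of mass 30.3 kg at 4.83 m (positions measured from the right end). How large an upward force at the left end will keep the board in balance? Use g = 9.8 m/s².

F ≈ 660 N

About the right end:
Beam weight: 26.3 × 9.8 = 257.7 N down at 2.99 m → arm 2.99 m, τ = 257.7 × 2.99 = 770.5 N·m counterclockwise.
Speaker: 14.1 × 9.8 = 138.2 N down at 2.53 m → arm 2.53 m, τ = 138.2 × 2.53 = 349.6 N·m counterclockwise.
Block: 7.08 × 9.8 = 69.38 N down at 3.34 m → arm 3.34 m, τ = 69.38 × 3.34 = 231.7 N·m counterclockwise.
Box: 20.9 × 9.8 = 204.8 N down at 5.676 m → arm 5.676 m, τ = 204.8 × 5.676 = 1162 N·m counterclockwise.
Load: 30.3 × 9.8 = 296.9 N down at 4.83 m → arm 4.83 m, τ = 296.9 × 4.83 = 1434 N·m counterclockwise.
Net moment of the loads = 3948 N·m counterclockwise.
The upward force F acts at the left end, arm 5.98 m, giving F × 5.98 clockwise.
Στ = 0 ⇒ F × 5.98 = 3948 ⇒ F = 3948 / 5.98 = 660 N.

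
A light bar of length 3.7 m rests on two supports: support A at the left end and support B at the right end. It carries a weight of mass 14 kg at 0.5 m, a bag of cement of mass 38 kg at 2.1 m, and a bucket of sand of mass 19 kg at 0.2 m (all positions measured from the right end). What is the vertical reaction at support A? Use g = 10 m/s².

Take moments about support B.
Weight: 14 × 10 = 140 N down at 0.5 m → arm 0.5 m, τ = 140 × 0.5 = 70 N·m counterclockwise.
Bag of cement: 38 × 10 = 380 N down at 2.1 m → arm 2.1 m, τ = 380 × 2.1 = 798 N·m counterclockwise.
Bucket of sand: 19 × 10 = 190 N down at 0.2 m → arm 0.2 m, τ = 190 × 0.2 = 38 N·m counterclockwise.
Net load moment about support B = 906 N·m counterclockwise.
Reaction R at support A is upward at 3.7 m, arm 3.7 m → moment R × 3.7 clockwise.
For rotational equilibrium, R × 3.7 = 906, so R = 245 N.

R_A ≈ 245 N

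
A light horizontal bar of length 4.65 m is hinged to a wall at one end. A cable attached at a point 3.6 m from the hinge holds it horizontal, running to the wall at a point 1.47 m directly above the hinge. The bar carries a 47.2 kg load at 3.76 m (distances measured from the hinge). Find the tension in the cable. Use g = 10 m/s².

About the hinge:
Load: 47.2 × 10 = 472 N down at 3.76 m → arm 3.76 m, τ = 472 × 3.76 = 1775 N·m clockwise.
Total clockwise load moment = 1775 N·m.
The cable tension T acts at 3.6 m; only its component perpendicular to the bar, T sinθ, produces torque. sinθ = h/√(h²+d²) = 1.47/√(1.47²+3.6²) = 0.378.
For rotational equilibrium, T × 3.6 × 0.378 = 1775, so T = 1775 / 1.361 = 1300 N.

T ≈ 1300 N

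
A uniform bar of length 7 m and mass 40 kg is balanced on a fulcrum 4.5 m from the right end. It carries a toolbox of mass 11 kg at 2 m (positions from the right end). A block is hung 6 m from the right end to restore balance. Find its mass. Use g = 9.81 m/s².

m ≈ 45 kg

Choose the fulcrum (at 4.5 m from the right end) as the axis so the support reaction has zero arm there.
Beam weight: 40 × 9.81 = 392.4 N down at 3.5 m → arm 1 m, τ = 392.4 × 1 = 392.4 N·m clockwise.
Toolbox: 11 × 9.81 = 107.9 N down at 2 m → arm 2.5 m, τ = 107.9 × 2.5 = 269.8 N·m clockwise.
Net moment of known loads = 662.2 N·m clockwise.
An unknown mass m at 6 m has arm 1.5 m; its moment is m·g·1.5 counterclockwise.
Στ = 0 ⇒ m × 9.81 × 1.5 = 662.2 ⇒ m = 662.2 / (9.81 × 1.5) = 45 kg.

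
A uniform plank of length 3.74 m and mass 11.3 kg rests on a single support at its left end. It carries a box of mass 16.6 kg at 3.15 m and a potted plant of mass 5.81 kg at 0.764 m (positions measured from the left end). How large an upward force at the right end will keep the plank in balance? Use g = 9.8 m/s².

F ≈ 204 N

Take moments about the left end.
Beam weight: 11.3 × 9.8 = 110.7 N down at 1.87 m → arm 1.87 m, τ = 110.7 × 1.87 = 207 N·m clockwise.
Box: 16.6 × 9.8 = 162.7 N down at 3.15 m → arm 3.15 m, τ = 162.7 × 3.15 = 512.5 N·m clockwise.
Potted plant: 5.81 × 9.8 = 56.94 N down at 0.764 m → arm 0.764 m, τ = 56.94 × 0.764 = 43.5 N·m clockwise.
Net moment of the loads = 763 N·m clockwise.
The upward force F acts at the right end, arm 3.74 m, giving F × 3.74 counterclockwise.
Στ = 0 ⇒ F × 3.74 = 763 ⇒ F = 763 / 3.74 = 204 N.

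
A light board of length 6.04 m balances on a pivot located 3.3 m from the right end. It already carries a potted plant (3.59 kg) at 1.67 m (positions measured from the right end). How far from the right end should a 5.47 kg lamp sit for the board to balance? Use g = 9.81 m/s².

Take moments about the pivot (at 3.3 m from the right end).
Potted plant: 3.59 × 9.81 = 35.22 N down at 1.67 m → arm 1.63 m, τ = 35.22 × 1.63 = 57.41 N·m clockwise.
Net moment of existing loads = 57.41 N·m clockwise.
The lamp weighs 5.47 × 9.81 = 53.66 N and must supply an equal counterclockwise moment, so its lever arm about the pivot is 57.41 / 53.66 = 1.07 m.
That puts it at 3.3 + 1.07 = 4.37 m from the right end.

x ≈ 4.37 m from the right end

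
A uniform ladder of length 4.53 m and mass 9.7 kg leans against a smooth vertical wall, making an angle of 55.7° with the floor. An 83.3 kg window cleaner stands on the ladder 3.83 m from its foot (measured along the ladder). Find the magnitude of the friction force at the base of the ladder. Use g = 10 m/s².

Sum moments about the foot of the ladder (the floor normal and friction both act there and drop out).
Ladder weight 9.7×10 = 97 N acts at 2.265 m along the ladder; its horizontal arm is 2.265·cos55.7° = 1.276 m → τ = 123.8 N·m clockwise.
Window cleaner: 83.3×10 = 833 N at 3.83 m → arm 2.158 m → τ = 1798 N·m clockwise.
Wall normal N acts horizontally at the top; its moment arm is the height L sinθ = 4.53·sin55.7° = 3.742 m, counterclockwise.
Στ = 0 ⇒ N × 3.742 = 1922 ⇒ N = 514 N.
ΣFx = 0: friction at the foot balances the wall's push, so f = N_wall = 514 N.

f ≈ 514 N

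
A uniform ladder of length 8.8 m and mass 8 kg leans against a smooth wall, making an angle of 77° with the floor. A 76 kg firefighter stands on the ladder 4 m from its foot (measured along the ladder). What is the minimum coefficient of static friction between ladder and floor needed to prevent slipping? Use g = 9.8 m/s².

μ_min ≈ 0.106

Take moments about the foot of the ladder.
Ladder weight 8×9.8 = 78.4 N acts at 4.4 m along the ladder; its horizontal arm is 4.4·cos77° = 0.9898 m → τ = 77.6 N·m clockwise.
Firefighter: 76×9.8 = 744.8 N at 4 m → arm 0.8998 m → τ = 670.2 N·m clockwise.
Wall normal N acts horizontally at the top; its moment arm is the height L sinθ = 8.8·sin77° = 8.574 m, counterclockwise.
For rotational equilibrium, N × 8.574 = 747.8, so N = 87.22 N.
ΣFx = 0 ⇒ f = N_wall = 87.22 N. ΣFy = 0 ⇒ N_floor = 823.2 N.
μ_min = f / N_floor = 87.22 / 823.2 = 0.106.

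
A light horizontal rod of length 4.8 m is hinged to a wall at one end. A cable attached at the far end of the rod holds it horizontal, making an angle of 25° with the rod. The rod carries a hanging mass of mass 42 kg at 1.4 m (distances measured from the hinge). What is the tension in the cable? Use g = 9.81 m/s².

About the hinge:
Hanging mass: 42 × 9.81 = 412 N down at 1.4 m → arm 1.4 m, τ = 412 × 1.4 = 576.8 N·m clockwise.
Total clockwise load moment = 576.8 N·m.
The cable tension T acts at 4.8 m; only its component perpendicular to the rod, T sinθ, produces torque. sin 25° = 0.4226.
Στ = 0 ⇒ T × 4.8 × 0.4226 = 576.8 ⇒ T = 576.8 / 2.028 = 284 N.

T ≈ 284 N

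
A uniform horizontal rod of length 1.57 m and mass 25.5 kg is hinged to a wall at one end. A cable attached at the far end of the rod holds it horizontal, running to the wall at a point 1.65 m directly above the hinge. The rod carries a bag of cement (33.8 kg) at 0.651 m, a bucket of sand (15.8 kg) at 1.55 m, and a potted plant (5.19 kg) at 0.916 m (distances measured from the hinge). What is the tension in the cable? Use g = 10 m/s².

T ≈ 627 N

About the hinge:
Beam weight: 25.5 × 10 = 255 N down at 0.785 m → arm 0.785 m, τ = 255 × 0.785 = 200.2 N·m clockwise.
Bag of cement: 33.8 × 10 = 338 N down at 0.651 m → arm 0.651 m, τ = 338 × 0.651 = 220 N·m clockwise.
Bucket of sand: 15.8 × 10 = 158 N down at 1.55 m → arm 1.55 m, τ = 158 × 1.55 = 244.9 N·m clockwise.
Potted plant: 5.19 × 10 = 51.9 N down at 0.916 m → arm 0.916 m, τ = 51.9 × 0.916 = 47.54 N·m clockwise.
Total clockwise load moment = 712.6 N·m.
The cable tension T acts at 1.57 m; only its component perpendicular to the rod, T sinθ, produces torque. sinθ = h/√(h²+d²) = 1.65/√(1.65²+1.57²) = 0.7245.
Balancing moments: T × 1.57 × 0.7245 = 712.6, giving T = 712.6 / 1.137 = 627 N.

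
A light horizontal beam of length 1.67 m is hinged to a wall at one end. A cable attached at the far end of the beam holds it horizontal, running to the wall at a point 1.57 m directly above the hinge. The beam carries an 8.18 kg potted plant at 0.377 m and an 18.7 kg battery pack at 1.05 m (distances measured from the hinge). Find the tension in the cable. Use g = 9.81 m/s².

Take moments about the hinge.
Potted plant: 8.18 × 9.81 = 80.25 N down at 0.377 m → arm 0.377 m, τ = 80.25 × 0.377 = 30.25 N·m clockwise.
Battery pack: 18.7 × 9.81 = 183.4 N down at 1.05 m → arm 1.05 m, τ = 183.4 × 1.05 = 192.6 N·m clockwise.
Total clockwise load moment = 222.8 N·m.
The cable tension T acts at 1.67 m; only its component perpendicular to the beam, T sinθ, produces torque. sinθ = h/√(h²+d²) = 1.57/√(1.57²+1.67²) = 0.685.
Στ = 0 ⇒ T × 1.67 × 0.685 = 222.8 ⇒ T = 222.8 / 1.144 = 195 N.

T ≈ 195 N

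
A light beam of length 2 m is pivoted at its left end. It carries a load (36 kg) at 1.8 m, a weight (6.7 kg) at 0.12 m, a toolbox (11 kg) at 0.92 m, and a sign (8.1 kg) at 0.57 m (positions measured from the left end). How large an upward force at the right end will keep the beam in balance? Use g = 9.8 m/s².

F ≈ 394 N

Take moments about the left end.
Load: 36 × 9.8 = 352.8 N down at 1.8 m → arm 1.8 m, τ = 352.8 × 1.8 = 635 N·m clockwise.
Weight: 6.7 × 9.8 = 65.66 N down at 0.12 m → arm 0.12 m, τ = 65.66 × 0.12 = 7.879 N·m clockwise.
Toolbox: 11 × 9.8 = 107.8 N down at 0.92 m → arm 0.92 m, τ = 107.8 × 0.92 = 99.18 N·m clockwise.
Sign: 8.1 × 9.8 = 79.38 N down at 0.57 m → arm 0.57 m, τ = 79.38 × 0.57 = 45.25 N·m clockwise.
Net moment of the loads = 787.3 N·m clockwise.
The upward force F acts at the right end, arm 2 m, giving F × 2 counterclockwise.
Setting net torque to zero: F × 2 = 787.3 → F = 787.3 / 2 = 394 N.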